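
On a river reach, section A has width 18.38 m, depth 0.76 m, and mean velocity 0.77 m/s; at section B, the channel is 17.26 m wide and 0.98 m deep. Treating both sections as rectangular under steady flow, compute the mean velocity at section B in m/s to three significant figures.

Q = A₁V₁ = (18.38×0.76) × 0.77 = 10.76 m³/s
A₂ = 17.26 × 0.98 = 16.91 m²
V₂ = Q/A₂ = 10.76/16.91 = 0.6359 m/s

0.636 m/s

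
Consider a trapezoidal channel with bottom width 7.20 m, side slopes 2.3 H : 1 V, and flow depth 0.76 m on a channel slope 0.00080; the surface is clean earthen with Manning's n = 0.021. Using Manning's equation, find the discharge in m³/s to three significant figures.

6.64 m³/s

A = (b + z·y)·y = (7.20 + 2.3×0.76)×0.76 = 6.800 m²
P = b + 2y√(1+z²) = 7.20 + 2×0.76×√(1+2.3²) = 11.01 m
R = A/P = 6.800/11.01 = 0.6175 m
Q = (1/n)·A·R^(2/3)·S^(1/2) = (1/0.021) × 6.800 × 0.6175^(2/3) × 0.00080^(1/2) = 6.642 m³/s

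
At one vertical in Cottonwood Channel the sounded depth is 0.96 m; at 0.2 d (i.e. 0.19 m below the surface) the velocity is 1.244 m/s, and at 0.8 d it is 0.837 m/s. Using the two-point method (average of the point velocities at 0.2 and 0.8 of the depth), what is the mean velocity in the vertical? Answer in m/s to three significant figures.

v̄ = (1.244 + 0.837) / 2 = 1.041 m/s

1.04 m/s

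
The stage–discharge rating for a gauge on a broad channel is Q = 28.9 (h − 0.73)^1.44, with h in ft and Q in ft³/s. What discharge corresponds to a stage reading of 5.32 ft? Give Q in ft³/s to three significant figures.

259 ft³/s

Q = 28.9 × (5.32 − 0.73)^1.44 = 28.9 × 4.59^1.44 = 259.4 ft³/s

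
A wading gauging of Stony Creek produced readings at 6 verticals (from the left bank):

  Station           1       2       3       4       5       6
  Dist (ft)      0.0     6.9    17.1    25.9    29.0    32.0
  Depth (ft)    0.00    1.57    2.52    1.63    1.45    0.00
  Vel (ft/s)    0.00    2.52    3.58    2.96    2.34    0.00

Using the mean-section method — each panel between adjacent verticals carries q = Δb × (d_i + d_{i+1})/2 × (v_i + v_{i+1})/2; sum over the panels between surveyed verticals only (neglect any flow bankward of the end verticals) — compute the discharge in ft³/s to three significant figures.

145 ft³/s

Panel 1-2: Δb = 6.9 ft, d̄ = (0.00+1.57)/2 = 0.785, v̄ = (0.00+2.52)/2 = 1.26 → q = 6.9×0.785×1.26 = 6.825 ft³/s
Panel 2-3: Δb = 10.2 ft, d̄ = (1.57+2.52)/2 = 2.045, v̄ = (2.52+3.58)/2 = 3.05 → q = 10.2×2.045×3.05 = 63.62 ft³/s
Panel 3-4: Δb = 8.8 ft, d̄ = (2.52+1.63)/2 = 2.075, v̄ = (3.58+2.96)/2 = 3.27 → q = 8.8×2.075×3.27 = 59.71 ft³/s
Panel 4-5: Δb = 3.1 ft, d̄ = (1.63+1.45)/2 = 1.54, v̄ = (2.96+2.34)/2 = 2.65 → q = 3.1×1.54×2.65 = 12.65 ft³/s
Panel 5-6: Δb = 3 ft, d̄ = (1.45+0.00)/2 = 0.725, v̄ = (2.34+0.00)/2 = 1.17 → q = 3×0.725×1.17 = 2.545 ft³/s
Q = Σ q = 145.4 ft³/s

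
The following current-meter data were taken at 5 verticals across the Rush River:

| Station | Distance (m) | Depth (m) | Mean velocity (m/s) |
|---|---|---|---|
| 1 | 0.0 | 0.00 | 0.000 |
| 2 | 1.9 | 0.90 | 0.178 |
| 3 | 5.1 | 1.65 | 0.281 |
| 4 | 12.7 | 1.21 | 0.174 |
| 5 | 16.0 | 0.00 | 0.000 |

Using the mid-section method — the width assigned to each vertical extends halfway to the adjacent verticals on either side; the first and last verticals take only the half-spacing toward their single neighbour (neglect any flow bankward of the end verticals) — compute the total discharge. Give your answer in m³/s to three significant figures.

w_2 = (5.1 − 0.0)/2 = 2.55 m; q_2 = 0.178 × 0.90 × 2.55 = 0.4085 m³/s
w_3 = (12.7 − 1.9)/2 = 5.4 m; q_3 = 0.281 × 1.65 × 5.4 = 2.504 m³/s
w_4 = (16.0 − 5.1)/2 = 5.45 m; q_4 = 0.174 × 1.21 × 5.45 = 1.147 m³/s
Stations 1, 5 contribute zero (depth or velocity is 0).
Q = Σ qᵢ = 4.060 m³/s

4.06 m³/s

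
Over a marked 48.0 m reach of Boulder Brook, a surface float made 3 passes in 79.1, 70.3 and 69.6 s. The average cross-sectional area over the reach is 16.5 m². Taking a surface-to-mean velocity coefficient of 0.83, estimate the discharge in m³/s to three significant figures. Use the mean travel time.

t̄ = (79.1 + 70.3 + 69.6) / 3 = 73 s
v_surface = L / t̄ = 48.0 / 73 = 0.6575 m/s
v_mean = 0.83 × 0.6575 = 0.5458 m/s
Q = A × v_mean = 16.5 × 0.5458 = 9.005 m³/s

9.00 m³/s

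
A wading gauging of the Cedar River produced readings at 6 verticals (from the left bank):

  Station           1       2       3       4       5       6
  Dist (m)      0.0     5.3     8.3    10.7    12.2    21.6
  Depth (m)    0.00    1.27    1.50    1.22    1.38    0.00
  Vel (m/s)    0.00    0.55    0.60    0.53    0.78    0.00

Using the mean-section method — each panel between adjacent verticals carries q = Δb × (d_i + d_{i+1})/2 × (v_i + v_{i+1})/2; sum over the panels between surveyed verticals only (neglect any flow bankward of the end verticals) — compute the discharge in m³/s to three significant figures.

8.97 m³/s

Panel 1-2: Δb = 5.3 m, d̄ = (0.00+1.27)/2 = 0.635, v̄ = (0.00+0.55)/2 = 0.275 → q = 5.3×0.635×0.275 = 0.9255 m³/s
Panel 2-3: Δb = 3 m, d̄ = (1.27+1.50)/2 = 1.385, v̄ = (0.55+0.60)/2 = 0.575 → q = 3×1.385×0.575 = 2.389 m³/s
Panel 3-4: Δb = 2.4 m, d̄ = (1.50+1.22)/2 = 1.36, v̄ = (0.60+0.53)/2 = 0.565 → q = 2.4×1.36×0.565 = 1.844 m³/s
Panel 4-5: Δb = 1.5 m, d̄ = (1.22+1.38)/2 = 1.3, v̄ = (0.53+0.78)/2 = 0.655 → q = 1.5×1.3×0.655 = 1.277 m³/s
Panel 5-6: Δb = 9.4 m, d̄ = (1.38+0.00)/2 = 0.69, v̄ = (0.78+0.00)/2 = 0.39 → q = 9.4×0.69×0.39 = 2.530 m³/s
Q = Σ q = 8.966 m³/s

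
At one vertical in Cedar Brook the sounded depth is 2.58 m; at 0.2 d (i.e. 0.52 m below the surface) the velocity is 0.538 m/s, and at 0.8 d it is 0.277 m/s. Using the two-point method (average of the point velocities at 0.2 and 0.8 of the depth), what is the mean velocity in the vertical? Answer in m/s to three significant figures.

0.408 m/s

v̄ = (0.538 + 0.277) / 2 = 0.4075 m/s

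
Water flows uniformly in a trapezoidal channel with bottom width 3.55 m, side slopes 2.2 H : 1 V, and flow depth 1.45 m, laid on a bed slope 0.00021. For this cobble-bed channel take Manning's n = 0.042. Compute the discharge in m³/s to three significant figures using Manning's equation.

3.20 m³/s

A = (b + z·y)·y = (3.55 + 2.2×1.45)×1.45 = 9.773 m²
P = b + 2y√(1+z²) = 3.55 + 2×1.45×√(1+2.2²) = 10.56 m
R = A/P = 9.773/10.56 = 0.9256 m
Q = (1/n)·A·R^(2/3)·S^(1/2) = (1/0.042) × 9.773 × 0.9256^(2/3) × 0.00021^(1/2) = 3.203 m³/s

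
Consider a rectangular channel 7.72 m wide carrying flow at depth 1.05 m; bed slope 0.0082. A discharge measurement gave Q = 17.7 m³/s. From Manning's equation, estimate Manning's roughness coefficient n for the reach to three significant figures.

0.0365

A = b·y = 7.72 × 1.05 = 8.106 m²
P = b + 2y = 7.72 + 2×1.05 = 9.820 m
R = A/P = 8.106/9.820 = 0.8255 m
n = (1/Q)·A·R^(2/3)·S^(1/2) = (1/17.7) × 8.106 × 0.8800 × 0.09055 = 0.03649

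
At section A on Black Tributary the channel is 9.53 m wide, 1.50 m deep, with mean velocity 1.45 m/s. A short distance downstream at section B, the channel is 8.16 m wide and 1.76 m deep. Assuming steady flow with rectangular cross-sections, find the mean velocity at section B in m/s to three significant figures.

1.44 m/s

Q = A₁V₁ = (9.53×1.50) × 1.45 = 20.73 m³/s
A₂ = 8.16 × 1.76 = 14.36 m²
V₂ = Q/A₂ = 20.73/14.36 = 1.443 m/s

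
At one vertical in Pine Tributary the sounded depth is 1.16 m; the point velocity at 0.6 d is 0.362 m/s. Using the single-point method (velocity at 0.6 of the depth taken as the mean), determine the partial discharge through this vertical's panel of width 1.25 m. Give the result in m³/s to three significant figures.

0.525 m³/s

v̄ = v₀.₆ = 0.362 m/s
q = v̄ × d × w = 0.3620 × 1.16 × 1.25 = 0.5249 m³/s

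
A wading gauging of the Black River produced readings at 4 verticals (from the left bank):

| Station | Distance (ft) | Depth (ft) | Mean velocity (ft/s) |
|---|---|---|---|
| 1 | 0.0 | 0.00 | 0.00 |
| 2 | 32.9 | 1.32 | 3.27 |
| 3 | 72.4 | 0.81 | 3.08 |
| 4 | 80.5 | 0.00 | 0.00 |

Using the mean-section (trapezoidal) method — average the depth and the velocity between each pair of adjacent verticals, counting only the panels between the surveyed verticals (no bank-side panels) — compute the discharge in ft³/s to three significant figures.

174 ft³/s

Panel 1-2: Δb = 32.9 ft, d̄ = (0.00+1.32)/2 = 0.66, v̄ = (0.00+3.27)/2 = 1.635 → q = 32.9×0.66×1.635 = 35.50 ft³/s
Panel 2-3: Δb = 39.5 ft, d̄ = (1.32+0.81)/2 = 1.065, v̄ = (3.27+3.08)/2 = 3.175 → q = 39.5×1.065×3.175 = 133.6 ft³/s
Panel 3-4: Δb = 8.1 ft, d̄ = (0.81+0.00)/2 = 0.405, v̄ = (3.08+0.00)/2 = 1.54 → q = 8.1×0.405×1.54 = 5.052 ft³/s
Q = Σ q = 174.1 ft³/s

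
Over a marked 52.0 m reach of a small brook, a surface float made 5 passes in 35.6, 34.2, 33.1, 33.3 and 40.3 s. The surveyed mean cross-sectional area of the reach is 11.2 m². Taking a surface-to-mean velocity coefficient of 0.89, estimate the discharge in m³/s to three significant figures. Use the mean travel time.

t̄ = (35.6 + 34.2 + 33.1 + 33.3 + 40.3) / 5 = 35.3 s
v_surface = L / t̄ = 52.0 / 35.3 = 1.473 m/s
v_mean = 0.89 × 1.473 = 1.311 m/s
Q = A × v_mean = 11.2 × 1.311 = 14.68 m³/s

14.7 m³/s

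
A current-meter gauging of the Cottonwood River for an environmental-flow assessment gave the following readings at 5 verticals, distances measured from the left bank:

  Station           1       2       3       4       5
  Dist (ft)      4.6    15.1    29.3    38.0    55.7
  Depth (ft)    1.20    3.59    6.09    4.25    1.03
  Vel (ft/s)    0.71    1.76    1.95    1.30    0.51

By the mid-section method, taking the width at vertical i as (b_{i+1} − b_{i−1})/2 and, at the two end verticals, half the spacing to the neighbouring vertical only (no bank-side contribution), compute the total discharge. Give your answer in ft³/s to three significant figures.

296 ft³/s

w_1 = (15.1 − 4.6)/2 = 5.25 ft; q_1 = 0.71 × 1.20 × 5.25 = 4.473 ft³/s
w_2 = (29.3 − 4.6)/2 = 12.35 ft; q_2 = 1.76 × 3.59 × 12.35 = 78.03 ft³/s
w_3 = (38.0 − 15.1)/2 = 11.45 ft; q_3 = 1.95 × 6.09 × 11.45 = 136.0 ft³/s
w_4 = (55.7 − 29.3)/2 = 13.2 ft; q_4 = 1.30 × 4.25 × 13.2 = 72.93 ft³/s
w_5 = (55.7 − 38.0)/2 = 8.85 ft; q_5 = 0.51 × 1.03 × 8.85 = 4.649 ft³/s
Q = Σ qᵢ = 296.1 ft³/s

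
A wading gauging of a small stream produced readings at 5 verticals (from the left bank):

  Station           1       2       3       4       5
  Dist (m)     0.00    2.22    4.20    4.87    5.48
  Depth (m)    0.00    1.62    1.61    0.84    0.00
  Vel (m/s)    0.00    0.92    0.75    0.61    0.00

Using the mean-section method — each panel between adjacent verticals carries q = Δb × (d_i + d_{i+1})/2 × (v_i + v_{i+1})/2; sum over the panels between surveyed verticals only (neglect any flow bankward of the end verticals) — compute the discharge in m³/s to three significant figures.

Panel 1-2: Δb = 2.22 m, d̄ = (0.00+1.62)/2 = 0.81, v̄ = (0.00+0.92)/2 = 0.46 → q = 2.22×0.81×0.46 = 0.8272 m³/s
Panel 2-3: Δb = 1.98 m, d̄ = (1.62+1.61)/2 = 1.615, v̄ = (0.92+0.75)/2 = 0.835 → q = 1.98×1.615×0.835 = 2.670 m³/s
Panel 3-4: Δb = 0.67 m, d̄ = (1.61+0.84)/2 = 1.225, v̄ = (0.75+0.61)/2 = 0.68 → q = 0.67×1.225×0.68 = 0.5581 m³/s
Panel 4-5: Δb = 0.61 m, d̄ = (0.84+0.00)/2 = 0.42, v̄ = (0.61+0.00)/2 = 0.305 → q = 0.61×0.42×0.305 = 0.07814 m³/s
Q = Σ q = 4.134 m³/s

4.13 m³/s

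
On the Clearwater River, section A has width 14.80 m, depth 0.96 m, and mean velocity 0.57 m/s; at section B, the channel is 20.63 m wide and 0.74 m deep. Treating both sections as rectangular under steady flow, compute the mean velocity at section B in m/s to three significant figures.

Q = A₁V₁ = (14.80×0.96) × 0.57 = 8.099 m³/s
A₂ = 20.63 × 0.74 = 15.27 m²
V₂ = Q/A₂ = 8.099/15.27 = 0.5305 m/s

0.530 m/s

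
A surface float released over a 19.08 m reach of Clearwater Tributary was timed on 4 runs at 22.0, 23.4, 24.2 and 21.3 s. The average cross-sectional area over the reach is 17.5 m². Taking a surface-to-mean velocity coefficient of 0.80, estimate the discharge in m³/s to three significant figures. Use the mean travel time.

11.8 m³/s

t̄ = (22.0 + 23.4 + 24.2 + 21.3) / 4 = 22.725 s
v_surface = L / t̄ = 19.08 / 22.725 = 0.8396 m/s
v_mean = 0.80 × 0.8396 = 0.6717 m/s
Q = A × v_mean = 17.5 × 0.6717 = 11.75 m³/s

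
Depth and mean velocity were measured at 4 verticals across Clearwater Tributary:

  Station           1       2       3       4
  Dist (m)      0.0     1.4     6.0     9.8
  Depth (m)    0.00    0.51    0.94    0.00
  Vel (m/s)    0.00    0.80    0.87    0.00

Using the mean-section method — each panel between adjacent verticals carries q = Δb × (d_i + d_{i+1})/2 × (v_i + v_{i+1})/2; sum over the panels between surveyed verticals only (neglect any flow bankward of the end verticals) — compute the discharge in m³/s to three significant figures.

Panel 1-2: Δb = 1.4 m, d̄ = (0.00+0.51)/2 = 0.255, v̄ = (0.00+0.80)/2 = 0.4 → q = 1.4×0.255×0.4 = 0.1428 m³/s
Panel 2-3: Δb = 4.6 m, d̄ = (0.51+0.94)/2 = 0.725, v̄ = (0.80+0.87)/2 = 0.835 → q = 4.6×0.725×0.835 = 2.785 m³/s
Panel 3-4: Δb = 3.8 m, d̄ = (0.94+0.00)/2 = 0.47, v̄ = (0.87+0.00)/2 = 0.435 → q = 3.8×0.47×0.435 = 0.7769 m³/s
Q = Σ q = 3.704 m³/s

3.70 m³/s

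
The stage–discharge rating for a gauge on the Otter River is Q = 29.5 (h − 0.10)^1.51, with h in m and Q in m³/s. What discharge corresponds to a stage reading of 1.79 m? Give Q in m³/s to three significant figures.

Q = 29.5 × (1.79 − 0.10)^1.51 = 29.5 × 1.69^1.51 = 65.15 m³/s

65.2 m³/s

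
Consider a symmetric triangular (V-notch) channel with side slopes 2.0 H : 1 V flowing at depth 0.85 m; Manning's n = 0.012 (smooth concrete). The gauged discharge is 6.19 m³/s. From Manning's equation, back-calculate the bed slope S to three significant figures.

0.00960

A = z·y² = 2.0×0.85² = 1.445 m²
P = 2y√(1+z²) = 2×0.85×√(1+2.0²) = 3.801 m
R = A/P = 1.445/3.801 = 0.3801 m
S = (Q·n / (1·A·R^(2/3)))² = (6.19×0.012 / (1×1.445×0.5248))² = 0.009596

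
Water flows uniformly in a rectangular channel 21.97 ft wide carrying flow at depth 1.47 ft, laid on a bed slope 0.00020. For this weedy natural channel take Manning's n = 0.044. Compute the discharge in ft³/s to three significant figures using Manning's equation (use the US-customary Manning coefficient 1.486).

A = b·y = 21.97 × 1.47 = 32.30 ft²
P = b + 2y = 21.97 + 2×1.47 = 24.91 ft
R = A/P = 32.30/24.91 = 1.297 ft
Q = (1.486/n)·A·R^(2/3)·S^(1/2) = (1.486/0.044) × 32.30 × 1.297^(2/3) × 0.00020^(1/2) = 18.34 ft³/s

18.3 ft³/s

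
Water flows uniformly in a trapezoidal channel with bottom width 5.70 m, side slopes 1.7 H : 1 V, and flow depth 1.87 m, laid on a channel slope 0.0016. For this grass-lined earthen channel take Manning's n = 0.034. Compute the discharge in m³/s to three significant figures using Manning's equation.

22.9 m³/s

A = (b + z·y)·y = (5.70 + 1.7×1.87)×1.87 = 16.60 m²
P = b + 2y√(1+z²) = 5.70 + 2×1.87×√(1+1.7²) = 13.08 m
R = A/P = 16.60/13.08 = 1.270 m
Q = (1/n)·A·R^(2/3)·S^(1/2) = (1/0.034) × 16.60 × 1.270^(2/3) × 0.0016^(1/2) = 22.91 m³/s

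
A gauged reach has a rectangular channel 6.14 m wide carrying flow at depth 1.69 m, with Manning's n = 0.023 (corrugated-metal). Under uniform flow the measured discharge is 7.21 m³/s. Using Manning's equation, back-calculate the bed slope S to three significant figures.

A = b·y = 6.14 × 1.69 = 10.38 m²
P = b + 2y = 6.14 + 2×1.69 = 9.520 m
R = A/P = 10.38/9.520 = 1.090 m
S = (Q·n / (1·A·R^(2/3)))² = (7.21×0.023 / (1×10.38×1.059))² = 0.0002277

0.000228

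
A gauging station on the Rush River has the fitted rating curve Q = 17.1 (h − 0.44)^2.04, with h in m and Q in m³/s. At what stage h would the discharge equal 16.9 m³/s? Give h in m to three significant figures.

1.43 m

h − h₀ = (Q/C)^(1/b) = (16.9/17.1)^(1/2.04) = 0.9942 m
h = 0.44 + 0.9942 = 1.434 m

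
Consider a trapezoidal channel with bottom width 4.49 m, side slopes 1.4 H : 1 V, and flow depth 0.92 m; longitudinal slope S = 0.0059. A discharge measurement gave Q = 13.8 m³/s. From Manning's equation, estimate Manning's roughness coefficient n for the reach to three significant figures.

A = (b + z·y)·y = (4.49 + 1.4×0.92)×0.92 = 5.316 m²
P = b + 2y√(1+z²) = 4.49 + 2×0.92×√(1+1.4²) = 7.656 m
R = A/P = 5.316/7.656 = 0.6944 m
n = (1/Q)·A·R^(2/3)·S^(1/2) = (1/13.8) × 5.316 × 0.7841 × 0.07681 = 0.02320

0.0232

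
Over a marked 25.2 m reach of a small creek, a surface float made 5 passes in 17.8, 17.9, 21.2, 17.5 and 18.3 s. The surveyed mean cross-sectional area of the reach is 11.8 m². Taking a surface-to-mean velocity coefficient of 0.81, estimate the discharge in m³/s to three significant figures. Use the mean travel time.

13.0 m³/s

t̄ = (17.8 + 17.9 + 21.2 + 17.5 + 18.3) / 5 = 18.54 s
v_surface = L / t̄ = 25.2 / 18.54 = 1.359 m/s
v_mean = 0.81 × 1.359 = 1.101 m/s
Q = A × v_mean = 11.8 × 1.101 = 12.99 m³/s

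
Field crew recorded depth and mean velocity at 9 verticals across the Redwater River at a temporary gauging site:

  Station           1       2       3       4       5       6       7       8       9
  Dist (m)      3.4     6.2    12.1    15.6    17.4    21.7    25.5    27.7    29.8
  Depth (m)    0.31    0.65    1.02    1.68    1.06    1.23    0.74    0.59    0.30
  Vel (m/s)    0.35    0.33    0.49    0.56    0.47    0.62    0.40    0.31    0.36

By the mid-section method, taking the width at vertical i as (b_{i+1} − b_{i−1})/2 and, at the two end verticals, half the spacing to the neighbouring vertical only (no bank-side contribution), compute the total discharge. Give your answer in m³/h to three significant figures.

w_1 = (6.2 − 3.4)/2 = 1.4 m; q_1 = 0.35 × 0.31 × 1.4 = 0.1519 m³/s
w_2 = (12.1 − 3.4)/2 = 4.35 m; q_2 = 0.33 × 0.65 × 4.35 = 0.9331 m³/s
w_3 = (15.6 − 6.2)/2 = 4.7 m; q_3 = 0.49 × 1.02 × 4.7 = 2.349 m³/s
w_4 = (17.4 − 12.1)/2 = 2.65 m; q_4 = 0.56 × 1.68 × 2.65 = 2.493 m³/s
w_5 = (21.7 − 15.6)/2 = 3.05 m; q_5 = 0.47 × 1.06 × 3.05 = 1.520 m³/s
w_6 = (25.5 − 17.4)/2 = 4.05 m; q_6 = 0.62 × 1.23 × 4.05 = 3.089 m³/s
w_7 = (27.7 − 21.7)/2 = 3 m; q_7 = 0.40 × 0.74 × 3 = 0.8880 m³/s
w_8 = (29.8 − 25.5)/2 = 2.15 m; q_8 = 0.31 × 0.59 × 2.15 = 0.3932 m³/s
w_9 = (29.8 − 27.7)/2 = 1.05 m; q_9 = 0.36 × 0.30 × 1.05 = 0.1134 m³/s
Q = Σ qᵢ = 11.93 m³/s
= 11.93 × 3600 = 42950 m³/h

42900 m³/h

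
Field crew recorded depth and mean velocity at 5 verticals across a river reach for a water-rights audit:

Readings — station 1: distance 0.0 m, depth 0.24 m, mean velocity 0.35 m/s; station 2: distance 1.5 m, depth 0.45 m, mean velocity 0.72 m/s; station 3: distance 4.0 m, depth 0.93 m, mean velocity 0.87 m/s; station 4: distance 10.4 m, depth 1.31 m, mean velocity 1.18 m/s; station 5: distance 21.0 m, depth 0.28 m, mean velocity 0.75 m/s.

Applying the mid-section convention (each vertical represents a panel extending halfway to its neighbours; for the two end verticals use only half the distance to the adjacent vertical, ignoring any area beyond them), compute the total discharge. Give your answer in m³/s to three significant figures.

w_1 = (1.5 − 0.0)/2 = 0.75 m; q_1 = 0.35 × 0.24 × 0.75 = 0.06300 m³/s
w_2 = (4.0 − 0.0)/2 = 2 m; q_2 = 0.72 × 0.45 × 2 = 0.6480 m³/s
w_3 = (10.4 − 1.5)/2 = 4.45 m; q_3 = 0.87 × 0.93 × 4.45 = 3.600 m³/s
w_4 = (21.0 − 4.0)/2 = 8.5 m; q_4 = 1.18 × 1.31 × 8.5 = 13.14 m³/s
w_5 = (21.0 − 10.4)/2 = 5.3 m; q_5 = 0.75 × 0.28 × 5.3 = 1.113 m³/s
Q = Σ qᵢ = 18.56 m³/s

18.6 m³/s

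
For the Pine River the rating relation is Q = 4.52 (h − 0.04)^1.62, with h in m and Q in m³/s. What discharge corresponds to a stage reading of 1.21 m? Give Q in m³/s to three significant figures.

5.83 m³/s

Q = 4.52 × (1.21 − 0.04)^1.62 = 4.52 × 1.17^1.62 = 5.829 m³/s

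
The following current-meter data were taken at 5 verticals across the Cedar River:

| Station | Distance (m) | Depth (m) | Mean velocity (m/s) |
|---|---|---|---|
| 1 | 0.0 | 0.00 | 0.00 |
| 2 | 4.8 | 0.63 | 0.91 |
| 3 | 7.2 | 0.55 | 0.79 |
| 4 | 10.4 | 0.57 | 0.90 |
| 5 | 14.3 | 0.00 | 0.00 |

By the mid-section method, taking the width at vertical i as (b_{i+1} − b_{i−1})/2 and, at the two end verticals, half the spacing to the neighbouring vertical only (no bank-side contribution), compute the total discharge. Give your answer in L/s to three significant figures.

w_2 = (7.2 − 0.0)/2 = 3.6 m; q_2 = 0.91 × 0.63 × 3.6 = 2.064 m³/s
w_3 = (10.4 − 4.8)/2 = 2.8 m; q_3 = 0.79 × 0.55 × 2.8 = 1.217 m³/s
w_4 = (14.3 − 7.2)/2 = 3.55 m; q_4 = 0.90 × 0.57 × 3.55 = 1.821 m³/s
Stations 1, 5 contribute zero (depth or velocity is 0).
Q = Σ qᵢ = 5.102 m³/s
= 5.102 × 1000 = 5102 L/s

5100 L/s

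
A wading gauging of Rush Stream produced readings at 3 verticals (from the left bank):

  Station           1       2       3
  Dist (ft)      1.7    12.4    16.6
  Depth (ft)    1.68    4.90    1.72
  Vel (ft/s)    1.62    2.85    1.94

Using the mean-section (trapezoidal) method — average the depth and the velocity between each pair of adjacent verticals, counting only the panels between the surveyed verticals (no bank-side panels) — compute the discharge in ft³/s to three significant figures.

112 ft³/s

Panel 1-2: Δb = 10.7 ft, d̄ = (1.68+4.90)/2 = 3.29, v̄ = (1.62+2.85)/2 = 2.235 → q = 10.7×3.29×2.235 = 78.68 ft³/s
Panel 2-3: Δb = 4.2 ft, d̄ = (4.90+1.72)/2 = 3.31, v̄ = (2.85+1.94)/2 = 2.395 → q = 4.2×3.31×2.395 = 33.30 ft³/s
Q = Σ q = 112.0 ft³/s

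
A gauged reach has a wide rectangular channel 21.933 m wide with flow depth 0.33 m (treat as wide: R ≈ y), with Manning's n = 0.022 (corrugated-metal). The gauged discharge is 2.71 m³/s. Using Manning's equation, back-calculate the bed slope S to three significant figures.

A = b·y = 21.933 × 0.33 = 7.238 m²
Wide channel: R ≈ y = 0.33 m
S = (Q·n / (1·A·R^(2/3)))² = (2.71×0.022 / (1×7.238×0.4775))² = 0.0002975

0.000298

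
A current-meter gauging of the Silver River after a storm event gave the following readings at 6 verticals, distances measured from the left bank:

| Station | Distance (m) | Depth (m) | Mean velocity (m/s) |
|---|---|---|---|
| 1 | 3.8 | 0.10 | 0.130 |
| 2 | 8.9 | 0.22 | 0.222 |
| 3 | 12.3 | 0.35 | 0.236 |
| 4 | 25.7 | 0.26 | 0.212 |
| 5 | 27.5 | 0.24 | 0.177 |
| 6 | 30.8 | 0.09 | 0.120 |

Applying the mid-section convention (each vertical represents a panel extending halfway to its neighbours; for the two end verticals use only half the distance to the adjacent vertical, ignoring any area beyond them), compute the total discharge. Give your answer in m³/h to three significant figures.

w_1 = (8.9 − 3.8)/2 = 2.55 m; q_1 = 0.130 × 0.10 × 2.55 = 0.03315 m³/s
w_2 = (12.3 − 3.8)/2 = 4.25 m; q_2 = 0.222 × 0.22 × 4.25 = 0.2076 m³/s
w_3 = (25.7 − 8.9)/2 = 8.4 m; q_3 = 0.236 × 0.35 × 8.4 = 0.6938 m³/s
w_4 = (27.5 − 12.3)/2 = 7.6 m; q_4 = 0.212 × 0.26 × 7.6 = 0.4189 m³/s
w_5 = (30.8 − 25.7)/2 = 2.55 m; q_5 = 0.177 × 0.24 × 2.55 = 0.1083 m³/s
w_6 = (30.8 − 27.5)/2 = 1.65 m; q_6 = 0.120 × 0.09 × 1.65 = 0.01782 m³/s
Q = Σ qᵢ = 1.480 m³/s
= 1.480 × 3600 = 5327 m³/h

5330 m³/h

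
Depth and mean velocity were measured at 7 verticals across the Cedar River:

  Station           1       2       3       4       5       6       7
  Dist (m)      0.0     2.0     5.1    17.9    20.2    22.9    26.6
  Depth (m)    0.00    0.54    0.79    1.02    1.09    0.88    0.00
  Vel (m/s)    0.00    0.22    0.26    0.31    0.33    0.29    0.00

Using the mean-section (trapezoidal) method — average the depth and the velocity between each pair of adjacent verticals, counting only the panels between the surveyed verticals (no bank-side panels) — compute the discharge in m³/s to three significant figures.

Panel 1-2: Δb = 2 m, d̄ = (0.00+0.54)/2 = 0.27, v̄ = (0.00+0.22)/2 = 0.11 → q = 2×0.27×0.11 = 0.05940 m³/s
Panel 2-3: Δb = 3.1 m, d̄ = (0.54+0.79)/2 = 0.665, v̄ = (0.22+0.26)/2 = 0.24 → q = 3.1×0.665×0.24 = 0.4948 m³/s
Panel 3-4: Δb = 12.8 m, d̄ = (0.79+1.02)/2 = 0.905, v̄ = (0.26+0.31)/2 = 0.285 → q = 12.8×0.905×0.285 = 3.301 m³/s
Panel 4-5: Δb = 2.3 m, d̄ = (1.02+1.09)/2 = 1.055, v̄ = (0.31+0.33)/2 = 0.32 → q = 2.3×1.055×0.32 = 0.7765 m³/s
Panel 5-6: Δb = 2.7 m, d̄ = (1.09+0.88)/2 = 0.985, v̄ = (0.33+0.29)/2 = 0.31 → q = 2.7×0.985×0.31 = 0.8244 m³/s
Panel 6-7: Δb = 3.7 m, d̄ = (0.88+0.00)/2 = 0.44, v̄ = (0.29+0.00)/2 = 0.145 → q = 3.7×0.44×0.145 = 0.2361 m³/s
Q = Σ q = 5.693 m³/s

5.69 m³/s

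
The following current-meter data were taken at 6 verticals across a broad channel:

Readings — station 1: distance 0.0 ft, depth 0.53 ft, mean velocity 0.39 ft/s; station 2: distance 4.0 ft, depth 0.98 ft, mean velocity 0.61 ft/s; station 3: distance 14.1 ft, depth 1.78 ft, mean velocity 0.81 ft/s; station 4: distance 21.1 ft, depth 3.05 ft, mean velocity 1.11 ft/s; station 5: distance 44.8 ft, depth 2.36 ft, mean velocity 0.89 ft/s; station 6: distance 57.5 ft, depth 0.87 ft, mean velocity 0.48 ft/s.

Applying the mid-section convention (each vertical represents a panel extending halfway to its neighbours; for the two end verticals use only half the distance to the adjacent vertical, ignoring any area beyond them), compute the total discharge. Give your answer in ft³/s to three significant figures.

110 ft³/s

w_1 = (4.0 − 0.0)/2 = 2 ft; q_1 = 0.39 × 0.53 × 2 = 0.4134 ft³/s
w_2 = (14.1 − 0.0)/2 = 7.05 ft; q_2 = 0.61 × 0.98 × 7.05 = 4.214 ft³/s
w_3 = (21.1 − 4.0)/2 = 8.55 ft; q_3 = 0.81 × 1.78 × 8.55 = 12.33 ft³/s
w_4 = (44.8 − 14.1)/2 = 15.35 ft; q_4 = 1.11 × 3.05 × 15.35 = 51.97 ft³/s
w_5 = (57.5 − 21.1)/2 = 18.2 ft; q_5 = 0.89 × 2.36 × 18.2 = 38.23 ft³/s
w_6 = (57.5 − 44.8)/2 = 6.35 ft; q_6 = 0.48 × 0.87 × 6.35 = 2.652 ft³/s
Q = Σ qᵢ = 109.8 ft³/s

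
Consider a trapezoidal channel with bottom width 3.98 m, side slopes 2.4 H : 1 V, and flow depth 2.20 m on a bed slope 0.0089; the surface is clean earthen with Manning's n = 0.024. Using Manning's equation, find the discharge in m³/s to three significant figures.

96.4 m³/s

A = (b + z·y)·y = (3.98 + 2.4×2.20)×2.20 = 20.37 m²
P = b + 2y√(1+z²) = 3.98 + 2×2.20×√(1+2.4²) = 15.42 m
R = A/P = 20.37/15.42 = 1.321 m
Q = (1/n)·A·R^(2/3)·S^(1/2) = (1/0.024) × 20.37 × 1.321^(2/3) × 0.0089^(1/2) = 96.42 m³/s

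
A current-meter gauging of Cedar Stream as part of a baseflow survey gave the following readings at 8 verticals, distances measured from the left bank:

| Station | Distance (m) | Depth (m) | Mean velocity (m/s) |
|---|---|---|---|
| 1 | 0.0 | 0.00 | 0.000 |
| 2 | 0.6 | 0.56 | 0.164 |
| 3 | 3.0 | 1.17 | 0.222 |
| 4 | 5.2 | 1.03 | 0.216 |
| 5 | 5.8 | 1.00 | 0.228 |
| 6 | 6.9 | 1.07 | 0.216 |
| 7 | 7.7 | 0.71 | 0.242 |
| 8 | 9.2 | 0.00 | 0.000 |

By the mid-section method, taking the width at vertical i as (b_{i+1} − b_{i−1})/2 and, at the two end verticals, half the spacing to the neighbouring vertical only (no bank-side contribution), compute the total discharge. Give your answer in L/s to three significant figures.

w_2 = (3.0 − 0.0)/2 = 1.5 m; q_2 = 0.164 × 0.56 × 1.5 = 0.1378 m³/s
w_3 = (5.2 − 0.6)/2 = 2.3 m; q_3 = 0.222 × 1.17 × 2.3 = 0.5974 m³/s
w_4 = (5.8 − 3.0)/2 = 1.4 m; q_4 = 0.216 × 1.03 × 1.4 = 0.3115 m³/s
w_5 = (6.9 − 5.2)/2 = 0.85 m; q_5 = 0.228 × 1.00 × 0.85 = 0.1938 m³/s
w_6 = (7.7 − 5.8)/2 = 0.95 m; q_6 = 0.216 × 1.07 × 0.95 = 0.2196 m³/s
w_7 = (9.2 − 6.9)/2 = 1.15 m; q_7 = 0.242 × 0.71 × 1.15 = 0.1976 m³/s
Stations 1, 8 contribute zero (depth or velocity is 0).
Q = Σ qᵢ = 1.658 m³/s
= 1.658 × 1000 = 1658 L/s

1660 L/s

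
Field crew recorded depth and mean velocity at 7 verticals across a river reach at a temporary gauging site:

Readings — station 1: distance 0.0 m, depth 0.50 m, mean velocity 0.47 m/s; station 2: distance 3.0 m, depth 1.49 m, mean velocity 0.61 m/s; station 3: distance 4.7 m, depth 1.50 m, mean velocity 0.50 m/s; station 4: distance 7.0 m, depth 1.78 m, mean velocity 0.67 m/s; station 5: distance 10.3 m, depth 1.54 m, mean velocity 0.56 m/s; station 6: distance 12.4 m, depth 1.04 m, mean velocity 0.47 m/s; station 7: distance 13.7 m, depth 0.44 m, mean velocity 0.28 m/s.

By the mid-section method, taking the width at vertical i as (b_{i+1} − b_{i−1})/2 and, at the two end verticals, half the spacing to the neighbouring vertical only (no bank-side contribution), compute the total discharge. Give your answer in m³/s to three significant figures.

w_1 = (3.0 − 0.0)/2 = 1.5 m; q_1 = 0.47 × 0.50 × 1.5 = 0.3525 m³/s
w_2 = (4.7 − 0.0)/2 = 2.35 m; q_2 = 0.61 × 1.49 × 2.35 = 2.136 m³/s
w_3 = (7.0 − 3.0)/2 = 2 m; q_3 = 0.50 × 1.50 × 2 = 1.500 m³/s
w_4 = (10.3 − 4.7)/2 = 2.8 m; q_4 = 0.67 × 1.78 × 2.8 = 3.339 m³/s
w_5 = (12.4 − 7.0)/2 = 2.7 m; q_5 = 0.56 × 1.54 × 2.7 = 2.328 m³/s
w_6 = (13.7 − 10.3)/2 = 1.7 m; q_6 = 0.47 × 1.04 × 1.7 = 0.8310 m³/s
w_7 = (13.7 − 12.4)/2 = 0.65 m; q_7 = 0.28 × 0.44 × 0.65 = 0.08008 m³/s
Q = Σ qᵢ = 10.57 m³/s

10.6 m³/s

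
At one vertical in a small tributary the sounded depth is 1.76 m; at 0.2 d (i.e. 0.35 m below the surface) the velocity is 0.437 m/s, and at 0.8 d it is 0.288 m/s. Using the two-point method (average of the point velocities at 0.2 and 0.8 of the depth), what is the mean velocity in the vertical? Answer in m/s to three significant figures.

v̄ = (0.437 + 0.288) / 2 = 0.3625 m/s

0.363 m/s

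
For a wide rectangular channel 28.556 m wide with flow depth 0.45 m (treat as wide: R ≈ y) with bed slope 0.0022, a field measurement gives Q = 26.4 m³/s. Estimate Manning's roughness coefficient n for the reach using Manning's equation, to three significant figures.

0.0134

A = b·y = 28.556 × 0.45 = 12.85 m²
Wide channel: R ≈ y = 0.45 m
n = (1/Q)·A·R^(2/3)·S^(1/2) = (1/26.4) × 12.85 × 0.5872 × 0.04690 = 0.01341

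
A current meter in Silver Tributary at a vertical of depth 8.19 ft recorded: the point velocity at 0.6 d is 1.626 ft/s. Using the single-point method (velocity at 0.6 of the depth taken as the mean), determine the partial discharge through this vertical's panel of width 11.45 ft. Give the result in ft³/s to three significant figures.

v̄ = v₀.₆ = 1.626 ft/s
q = v̄ × d × w = 1.626 × 8.19 × 11.45 = 152.5 ft³/s

152 ft³/s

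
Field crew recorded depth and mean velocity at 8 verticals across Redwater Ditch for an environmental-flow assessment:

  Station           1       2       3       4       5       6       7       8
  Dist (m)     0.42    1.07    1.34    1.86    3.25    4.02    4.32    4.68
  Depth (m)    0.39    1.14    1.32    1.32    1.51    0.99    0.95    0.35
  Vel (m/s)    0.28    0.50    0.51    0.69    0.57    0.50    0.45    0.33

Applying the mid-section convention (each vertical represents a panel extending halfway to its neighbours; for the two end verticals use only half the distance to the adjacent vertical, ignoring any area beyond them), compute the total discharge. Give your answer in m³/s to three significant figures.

2.79 m³/s

w_1 = (1.07 − 0.42)/2 = 0.325 m; q_1 = 0.28 × 0.39 × 0.325 = 0.03549 m³/s
w_2 = (1.34 − 0.42)/2 = 0.46 m; q_2 = 0.50 × 1.14 × 0.46 = 0.2622 m³/s
w_3 = (1.86 − 1.07)/2 = 0.395 m; q_3 = 0.51 × 1.32 × 0.395 = 0.2659 m³/s
w_4 = (3.25 − 1.34)/2 = 0.955 m; q_4 = 0.69 × 1.32 × 0.955 = 0.8698 m³/s
w_5 = (4.02 − 1.86)/2 = 1.08 m; q_5 = 0.57 × 1.51 × 1.08 = 0.9296 m³/s
w_6 = (4.32 − 3.25)/2 = 0.535 m; q_6 = 0.50 × 0.99 × 0.535 = 0.2648 m³/s
w_7 = (4.68 − 4.02)/2 = 0.33 m; q_7 = 0.45 × 0.95 × 0.33 = 0.1411 m³/s
w_8 = (4.68 − 4.32)/2 = 0.18 m; q_8 = 0.33 × 0.35 × 0.18 = 0.02079 m³/s
Q = Σ qᵢ = 2.790 m³/s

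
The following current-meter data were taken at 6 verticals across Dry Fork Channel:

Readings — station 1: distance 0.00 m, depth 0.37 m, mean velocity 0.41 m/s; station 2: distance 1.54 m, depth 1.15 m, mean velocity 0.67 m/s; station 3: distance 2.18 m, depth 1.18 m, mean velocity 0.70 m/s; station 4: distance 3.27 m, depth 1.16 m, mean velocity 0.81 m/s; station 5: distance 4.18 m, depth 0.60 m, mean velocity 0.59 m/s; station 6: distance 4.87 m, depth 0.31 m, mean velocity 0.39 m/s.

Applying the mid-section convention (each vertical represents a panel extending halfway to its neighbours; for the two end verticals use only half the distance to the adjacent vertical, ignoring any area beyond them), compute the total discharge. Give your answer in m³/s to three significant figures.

w_1 = (1.54 − 0.00)/2 = 0.77 m; q_1 = 0.41 × 0.37 × 0.77 = 0.1168 m³/s
w_2 = (2.18 − 0.00)/2 = 1.09 m; q_2 = 0.67 × 1.15 × 1.09 = 0.8398 m³/s
w_3 = (3.27 − 1.54)/2 = 0.865 m; q_3 = 0.70 × 1.18 × 0.865 = 0.7145 m³/s
w_4 = (4.18 − 2.18)/2 = 1 m; q_4 = 0.81 × 1.16 × 1 = 0.9396 m³/s
w_5 = (4.87 − 3.27)/2 = 0.8 m; q_5 = 0.59 × 0.60 × 0.8 = 0.2832 m³/s
w_6 = (4.87 − 4.18)/2 = 0.345 m; q_6 = 0.39 × 0.31 × 0.345 = 0.04171 m³/s
Q = Σ qᵢ = 2.936 m³/s

2.94 m³/s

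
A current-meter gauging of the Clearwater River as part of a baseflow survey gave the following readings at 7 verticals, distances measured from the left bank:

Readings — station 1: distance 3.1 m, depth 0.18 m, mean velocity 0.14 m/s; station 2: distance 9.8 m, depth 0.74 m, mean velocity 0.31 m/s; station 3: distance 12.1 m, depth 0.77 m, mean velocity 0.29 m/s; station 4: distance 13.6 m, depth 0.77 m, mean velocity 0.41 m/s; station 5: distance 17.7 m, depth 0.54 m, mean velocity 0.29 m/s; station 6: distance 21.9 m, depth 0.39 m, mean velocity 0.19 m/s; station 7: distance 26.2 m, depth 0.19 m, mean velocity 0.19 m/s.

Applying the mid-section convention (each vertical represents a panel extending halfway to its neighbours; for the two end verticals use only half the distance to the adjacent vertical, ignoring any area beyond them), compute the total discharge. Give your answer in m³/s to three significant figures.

w_1 = (9.8 − 3.1)/2 = 3.35 m; q_1 = 0.14 × 0.18 × 3.35 = 0.08442 m³/s
w_2 = (12.1 − 3.1)/2 = 4.5 m; q_2 = 0.31 × 0.74 × 4.5 = 1.032 m³/s
w_3 = (13.6 − 9.8)/2 = 1.9 m; q_3 = 0.29 × 0.77 × 1.9 = 0.4243 m³/s
w_4 = (17.7 − 12.1)/2 = 2.8 m; q_4 = 0.41 × 0.77 × 2.8 = 0.8840 m³/s
w_5 = (21.9 − 13.6)/2 = 4.15 m; q_5 = 0.29 × 0.54 × 4.15 = 0.6499 m³/s
w_6 = (26.2 − 17.7)/2 = 4.25 m; q_6 = 0.19 × 0.39 × 4.25 = 0.3149 m³/s
w_7 = (26.2 − 21.9)/2 = 2.15 m; q_7 = 0.19 × 0.19 × 2.15 = 0.07762 m³/s
Q = Σ qᵢ = 3.467 m³/s

3.47 m³/s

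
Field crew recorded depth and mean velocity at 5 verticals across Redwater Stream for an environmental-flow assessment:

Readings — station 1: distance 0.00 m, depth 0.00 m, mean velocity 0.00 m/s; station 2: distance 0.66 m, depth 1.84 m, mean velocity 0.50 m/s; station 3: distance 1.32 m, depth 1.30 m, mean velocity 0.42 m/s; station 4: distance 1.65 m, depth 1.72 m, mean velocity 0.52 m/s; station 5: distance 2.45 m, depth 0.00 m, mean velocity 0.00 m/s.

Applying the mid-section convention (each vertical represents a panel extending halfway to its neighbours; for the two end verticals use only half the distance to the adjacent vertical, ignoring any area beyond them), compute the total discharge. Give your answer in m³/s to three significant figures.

1.38 m³/s

w_2 = (1.32 − 0.00)/2 = 0.66 m; q_2 = 0.50 × 1.84 × 0.66 = 0.6072 m³/s
w_3 = (1.65 − 0.66)/2 = 0.495 m; q_3 = 0.42 × 1.30 × 0.495 = 0.2703 m³/s
w_4 = (2.45 − 1.32)/2 = 0.565 m; q_4 = 0.52 × 1.72 × 0.565 = 0.5053 m³/s
Stations 1, 5 contribute zero (depth or velocity is 0).
Q = Σ qᵢ = 1.383 m³/s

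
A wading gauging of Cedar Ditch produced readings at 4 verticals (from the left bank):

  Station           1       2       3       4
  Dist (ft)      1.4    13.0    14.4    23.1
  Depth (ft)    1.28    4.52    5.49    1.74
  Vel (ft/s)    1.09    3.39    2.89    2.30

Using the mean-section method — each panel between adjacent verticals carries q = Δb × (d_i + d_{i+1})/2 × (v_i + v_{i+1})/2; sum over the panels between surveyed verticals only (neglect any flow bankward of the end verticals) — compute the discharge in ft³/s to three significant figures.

Panel 1-2: Δb = 11.6 ft, d̄ = (1.28+4.52)/2 = 2.9, v̄ = (1.09+3.39)/2 = 2.24 → q = 11.6×2.9×2.24 = 75.35 ft³/s
Panel 2-3: Δb = 1.4 ft, d̄ = (4.52+5.49)/2 = 5.005, v̄ = (3.39+2.89)/2 = 3.14 → q = 1.4×5.005×3.14 = 22.00 ft³/s
Panel 3-4: Δb = 8.7 ft, d̄ = (5.49+1.74)/2 = 3.615, v̄ = (2.89+2.30)/2 = 2.595 → q = 8.7×3.615×2.595 = 81.61 ft³/s
Q = Σ q = 179.0 ft³/s

179 ft³/s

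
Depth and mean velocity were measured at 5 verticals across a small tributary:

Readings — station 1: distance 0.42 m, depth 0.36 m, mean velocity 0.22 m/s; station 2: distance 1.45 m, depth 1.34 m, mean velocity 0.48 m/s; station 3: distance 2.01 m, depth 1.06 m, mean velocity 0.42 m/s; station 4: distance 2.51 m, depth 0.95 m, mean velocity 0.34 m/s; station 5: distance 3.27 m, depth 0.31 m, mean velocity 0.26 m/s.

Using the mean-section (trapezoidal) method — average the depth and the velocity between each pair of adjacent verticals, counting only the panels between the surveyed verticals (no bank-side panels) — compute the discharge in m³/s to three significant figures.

Panel 1-2: Δb = 1.03 m, d̄ = (0.36+1.34)/2 = 0.85, v̄ = (0.22+0.48)/2 = 0.35 → q = 1.03×0.85×0.35 = 0.3064 m³/s
Panel 2-3: Δb = 0.56 m, d̄ = (1.34+1.06)/2 = 1.2, v̄ = (0.48+0.42)/2 = 0.45 → q = 0.56×1.2×0.45 = 0.3024 m³/s
Panel 3-4: Δb = 0.5 m, d̄ = (1.06+0.95)/2 = 1.005, v̄ = (0.42+0.34)/2 = 0.38 → q = 0.5×1.005×0.38 = 0.1910 m³/s
Panel 4-5: Δb = 0.76 m, d̄ = (0.95+0.31)/2 = 0.63, v̄ = (0.34+0.26)/2 = 0.3 → q = 0.76×0.63×0.3 = 0.1436 m³/s
Q = Σ q = 0.9434 m³/s

0.943 m³/s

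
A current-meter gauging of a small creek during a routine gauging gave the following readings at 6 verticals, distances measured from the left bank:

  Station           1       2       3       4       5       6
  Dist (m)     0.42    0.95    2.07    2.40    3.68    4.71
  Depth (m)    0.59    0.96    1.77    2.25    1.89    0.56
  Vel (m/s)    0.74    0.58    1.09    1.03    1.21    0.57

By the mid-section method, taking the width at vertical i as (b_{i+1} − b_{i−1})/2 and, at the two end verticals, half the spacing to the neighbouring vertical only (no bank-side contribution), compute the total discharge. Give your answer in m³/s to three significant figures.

w_1 = (0.95 − 0.42)/2 = 0.265 m; q_1 = 0.74 × 0.59 × 0.265 = 0.1157 m³/s
w_2 = (2.07 − 0.42)/2 = 0.825 m; q_2 = 0.58 × 0.96 × 0.825 = 0.4594 m³/s
w_3 = (2.40 − 0.95)/2 = 0.725 m; q_3 = 1.09 × 1.77 × 0.725 = 1.399 m³/s
w_4 = (3.68 − 2.07)/2 = 0.805 m; q_4 = 1.03 × 2.25 × 0.805 = 1.866 m³/s
w_5 = (4.71 − 2.40)/2 = 1.155 m; q_5 = 1.21 × 1.89 × 1.155 = 2.641 m³/s
w_6 = (4.71 − 3.68)/2 = 0.515 m; q_6 = 0.57 × 0.56 × 0.515 = 0.1644 m³/s
Q = Σ qᵢ = 6.645 m³/s

6.65 m³/s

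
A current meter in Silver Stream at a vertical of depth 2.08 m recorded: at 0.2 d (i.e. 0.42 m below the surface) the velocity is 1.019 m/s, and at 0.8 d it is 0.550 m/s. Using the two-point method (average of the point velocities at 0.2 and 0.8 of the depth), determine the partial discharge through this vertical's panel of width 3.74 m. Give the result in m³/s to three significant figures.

v̄ = (1.019 + 0.550) / 2 = 0.7845 m/s
q = v̄ × d × w = 0.7845 × 2.08 × 3.74 = 6.103 m³/s

6.10 m³/s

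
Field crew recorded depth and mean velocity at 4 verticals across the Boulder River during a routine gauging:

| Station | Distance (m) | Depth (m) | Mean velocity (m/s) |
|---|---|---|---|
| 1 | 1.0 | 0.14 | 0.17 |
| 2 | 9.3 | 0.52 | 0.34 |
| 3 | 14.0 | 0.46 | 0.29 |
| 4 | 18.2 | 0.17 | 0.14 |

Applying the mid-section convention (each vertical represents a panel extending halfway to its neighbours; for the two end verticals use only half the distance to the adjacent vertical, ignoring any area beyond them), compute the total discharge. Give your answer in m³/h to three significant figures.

6810 m³/h

w_1 = (9.3 − 1.0)/2 = 4.15 m; q_1 = 0.17 × 0.14 × 4.15 = 0.09877 m³/s
w_2 = (14.0 − 1.0)/2 = 6.5 m; q_2 = 0.34 × 0.52 × 6.5 = 1.149 m³/s
w_3 = (18.2 − 9.3)/2 = 4.45 m; q_3 = 0.29 × 0.46 × 4.45 = 0.5936 m³/s
w_4 = (18.2 − 14.0)/2 = 2.1 m; q_4 = 0.14 × 0.17 × 2.1 = 0.04998 m³/s
Q = Σ qᵢ = 1.892 m³/s
= 1.892 × 3600 = 6810 m³/h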